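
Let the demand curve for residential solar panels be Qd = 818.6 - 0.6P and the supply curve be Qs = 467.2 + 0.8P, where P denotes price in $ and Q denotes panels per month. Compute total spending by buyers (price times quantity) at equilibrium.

Total spending by buyers = 167668

Set Qd = Qs: 818.6 - 0.6P = 467.2 + 0.8P, so 351.4 = 1.4P and P* = 251.
From the demand curve, Q* = 818.6 - 0.6(251) = 668.
Total spending by buyers = P* × Q* = 251 × 668 = 167668.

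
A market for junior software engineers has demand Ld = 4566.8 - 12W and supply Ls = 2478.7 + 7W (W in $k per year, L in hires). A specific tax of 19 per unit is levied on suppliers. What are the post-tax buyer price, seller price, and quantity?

W_b = 116.9, W_s = 97.9, L = 3164

Suppliers keep W_s = W_b - 19 per unit, so supply in terms of the buyer price is Ls = 2345.7 + 7W_b.
Market clearing requires 4566.8 - 12W_b = 2345.7 + 7W_b; hence 2221.1 = 19W_b and W_b = 116.9.
So W_s = 97.9 and the quantity traded is L = 4566.8 - 12(116.9) = 3164.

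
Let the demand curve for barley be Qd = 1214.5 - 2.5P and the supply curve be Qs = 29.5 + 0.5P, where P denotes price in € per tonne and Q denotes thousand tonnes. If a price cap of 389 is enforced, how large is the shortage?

Shortage = 18

Evaluating both curves at the ceiling price 389 gives Qd = 242, Qs = 224.
Shortage = Qd - Qs = 242 - 224 = 18.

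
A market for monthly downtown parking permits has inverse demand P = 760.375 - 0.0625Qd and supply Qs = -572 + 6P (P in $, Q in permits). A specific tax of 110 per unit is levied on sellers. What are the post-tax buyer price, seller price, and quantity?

Inverting to quantity form: Qd = 12166 - 16P.
The tax drives a wedge P_b - P_s = 110. Substituting P_s = P_b - 110 into supply: Qs = -1232 + 6P_b.
Market clearing requires 12166 - 16P_b = -1232 + 6P_b; hence 13398 = 22P_b and P_b = 609.
So P_s = 499 and the quantity traded is Q = 12166 - 16(609) = 2422.

P_b = 609, P_s = 499, Q = 2422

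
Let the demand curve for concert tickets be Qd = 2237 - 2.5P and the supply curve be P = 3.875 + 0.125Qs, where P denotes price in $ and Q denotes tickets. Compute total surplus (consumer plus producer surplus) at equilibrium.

Inverting to quantity form: Qs = -31 + 8P.
Equating demand and supply, 2237 - 2.5P = -31 + 8P gives 10.5P = 2268, so P* = 216.
From the demand curve, Q* = 2237 - 2.5(216) = 1697.
Demand choke price = 894.8; supply choke price = 3.875. CS = ½(894.8 - 216)(1697) = 575961.8; PS = ½(216 - 3.875)(1697) = 179988.0625. Total surplus = 755949.8625.

Total surplus = 755949.8625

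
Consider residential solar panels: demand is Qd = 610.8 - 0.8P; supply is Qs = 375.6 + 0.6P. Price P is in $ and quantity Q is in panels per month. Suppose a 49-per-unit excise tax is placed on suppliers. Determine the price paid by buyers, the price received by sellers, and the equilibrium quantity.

The tax drives a wedge P_b - P_s = 49. Substituting P_s = P_b - 49 into supply: Qs = 346.2 + 0.6P_b.
Market clearing requires 610.8 - 0.8P_b = 346.2 + 0.6P_b; hence 264.6 = 1.4P_b and P_b = 189.
Then P_s = 189 - 49 = 140 and Q = 610.8 - 0.8(189) = 459.6.

P_b = 189, P_s = 140, Q = 459.6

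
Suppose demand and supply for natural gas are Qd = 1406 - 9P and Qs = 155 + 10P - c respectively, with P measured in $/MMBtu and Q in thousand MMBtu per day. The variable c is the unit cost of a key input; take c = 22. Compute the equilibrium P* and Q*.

P* = 67, Q* = 803

With c = 22, supply is Qs = 133 + 10P.
Equating demand and supply, 1406 - 9P = 133 + 10P gives 19P = 1273, so P* = 67.
Plugging P* into demand: Q* = 1406 - 9(67) = 803.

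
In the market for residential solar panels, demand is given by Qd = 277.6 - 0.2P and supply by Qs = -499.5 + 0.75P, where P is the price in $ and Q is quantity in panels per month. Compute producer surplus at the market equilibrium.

At equilibrium Qd = Qs, so 277.6 - 0.2P = -499.5 + 0.75P; collecting terms, 777.1 = 0.95P and P* = 818.
Substitute back: Q* = 277.6 - 0.2(818) = 114.
Supply choke price (Qs = 0): P = 666. Producer surplus = ½ × (818 - 666) × 114 = 8664.

Producer surplus = 8664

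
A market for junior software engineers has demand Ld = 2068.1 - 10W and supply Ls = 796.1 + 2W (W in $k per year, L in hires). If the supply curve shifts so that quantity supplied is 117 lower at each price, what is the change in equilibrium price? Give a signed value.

ΔW = 9.75

Equating demand and supply, 2068.1 - 10W = 796.1 + 2W gives 12W = 1272, so W* = 106.
From the demand curve, L* = 2068.1 - 10(106) = 1008.1.
After the shift, supply is Ls = 679.1 + 2W.
Re-solving, 12W = 1389 gives W = 115.75 and L = 910.6.
ΔW = 115.75 - 106 = 9.75.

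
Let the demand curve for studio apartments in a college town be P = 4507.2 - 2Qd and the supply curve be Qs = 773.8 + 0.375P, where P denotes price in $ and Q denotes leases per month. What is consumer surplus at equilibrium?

Consumer surplus = 1982464

In direct form, Qd = 2253.6 - 0.5P.
At equilibrium Qd = Qs, so 2253.6 - 0.5P = 773.8 + 0.375P; collecting terms, 1479.8 = 0.875P and P* = 1691.2.
Then Q* = 2253.6 - 0.5(1691.2) = 1408.
Demand choke price (Qd = 0): P = 2253.6/0.5 = 4507.2. Consumer surplus = ½ × (4507.2 - 1691.2) × 1408 = 1982464.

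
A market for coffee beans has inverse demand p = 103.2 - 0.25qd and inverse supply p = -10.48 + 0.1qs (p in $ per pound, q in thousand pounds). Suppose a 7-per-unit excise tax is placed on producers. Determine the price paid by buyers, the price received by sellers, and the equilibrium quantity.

Inverting to quantity form: qd = 412.8 - 4p and qs = 104.8 + 10p.
With a tax of 7 on producers, they supply based on the net price p_s = p_b - 7, so qs = 34.8 + 10p_b.
Equate demand and the shifted supply: 412.8 - 4p_b = 34.8 + 10p_b, giving 14p_b = 378, so p_b = 27.
Then p_s = 27 - 7 = 20 and q = 412.8 - 4(27) = 304.8.

p_b = 27, p_s = 20, q = 304.8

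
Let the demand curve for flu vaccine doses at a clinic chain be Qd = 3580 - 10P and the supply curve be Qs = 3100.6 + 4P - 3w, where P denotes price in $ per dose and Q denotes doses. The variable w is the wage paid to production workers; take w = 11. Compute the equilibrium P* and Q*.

With w = 11, supply is Qs = 3067.6 + 4P.
Set Qd = Qs: 3580 - 10P = 3067.6 + 4P, so 512.4 = 14P and P* = 36.6.
From the demand curve, Q* = 3580 - 10(36.6) = 3214.

P* = 36.6, Q* = 3214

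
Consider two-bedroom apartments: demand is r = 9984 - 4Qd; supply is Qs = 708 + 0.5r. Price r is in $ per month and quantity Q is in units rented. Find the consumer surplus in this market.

Consumer surplus = 7220000

In direct form, Qd = 2496 - 0.25r.
Set Qd = Qs: 2496 - 0.25r = 708 + 0.5r, so 1788 = 0.75r and r* = 2384.
Substitute back: Q* = 2496 - 0.25(2384) = 1900.
Demand choke price (Qd = 0): r = 2496/0.25 = 9984. Consumer surplus = ½ × (9984 - 2384) × 1900 = 7220000.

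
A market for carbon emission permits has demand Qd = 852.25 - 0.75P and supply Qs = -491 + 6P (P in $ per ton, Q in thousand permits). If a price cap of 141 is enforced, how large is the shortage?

With P fixed at 141, quantity demanded is 746.5 and quantity supplied is 355.
Shortage = Qd - Qs = 746.5 - 355 = 391.5.

Shortage = 391.5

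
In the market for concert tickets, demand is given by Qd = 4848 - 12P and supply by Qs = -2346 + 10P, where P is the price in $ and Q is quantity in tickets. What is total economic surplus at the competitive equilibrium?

Total surplus = 78262.8

Set Qd = Qs: 4848 - 12P = -2346 + 10P, so 7194 = 22P and P* = 327.
Plugging P* into demand: Q* = 4848 - 12(327) = 924.
Demand choke price = 404; supply choke price = 234.6. CS = ½(404 - 327)(924) = 35574; PS = ½(327 - 234.6)(924) = 42688.8. Total surplus = 78262.8.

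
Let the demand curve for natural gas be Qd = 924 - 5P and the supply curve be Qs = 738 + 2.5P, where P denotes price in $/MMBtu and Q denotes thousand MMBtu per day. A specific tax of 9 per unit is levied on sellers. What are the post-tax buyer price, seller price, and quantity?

With a tax of 9 on sellers, they supply based on the net price P_s = P_b - 9, so Qs = 715.5 + 2.5P_b.
Market clearing requires 924 - 5P_b = 715.5 + 2.5P_b; hence 208.5 = 7.5P_b and P_b = 27.8.
Then P_s = 27.8 - 9 = 18.8 and Q = 924 - 5(27.8) = 785.

P_b = 27.8, P_s = 18.8, Q = 785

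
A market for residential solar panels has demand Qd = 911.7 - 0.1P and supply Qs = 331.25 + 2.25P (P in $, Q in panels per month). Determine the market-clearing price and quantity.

P* = 247, Q* = 887

The market clears where 911.7 - 0.1P = 331.25 + 2.25P. Rearranging, 2.35P = 580.45, hence P* = 247.
From the demand curve, Q* = 911.7 - 0.1(247) = 887.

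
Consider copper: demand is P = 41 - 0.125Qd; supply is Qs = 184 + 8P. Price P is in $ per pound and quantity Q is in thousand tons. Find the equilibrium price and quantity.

P* = 9, Q* = 256

Inverting to quantity form: Qd = 328 - 8P.
At equilibrium Qd = Qs, so 328 - 8P = 184 + 8P; collecting terms, 144 = 16P and P* = 9.
Then Q* = 328 - 8(9) = 256.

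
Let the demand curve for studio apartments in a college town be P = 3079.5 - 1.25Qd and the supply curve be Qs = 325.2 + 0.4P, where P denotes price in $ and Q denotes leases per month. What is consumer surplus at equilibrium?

Solving each curve for Q: Qd = 2463.6 - 0.8P.
The market clears where 2463.6 - 0.8P = 325.2 + 0.4P. Rearranging, 1.2P = 2138.4, hence P* = 1782.
Plugging P* into demand: Q* = 2463.6 - 0.8(1782) = 1038.
Demand choke price (Qd = 0): P = 2463.6/0.8 = 3079.5. Consumer surplus = ½ × (3079.5 - 1782) × 1038 = 673402.5.

Consumer surplus = 673402.5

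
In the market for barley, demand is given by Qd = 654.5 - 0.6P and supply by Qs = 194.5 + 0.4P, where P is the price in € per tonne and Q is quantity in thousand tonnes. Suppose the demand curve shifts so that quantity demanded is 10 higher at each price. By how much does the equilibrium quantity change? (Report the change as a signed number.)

ΔQ = 4

At equilibrium Qd = Qs, so 654.5 - 0.6P = 194.5 + 0.4P; collecting terms, 460 = P and P* = 460.
Then Q* = 654.5 - 0.6(460) = 378.5.
After the shift, demand is Qd = 664.5 - 0.6P.
Re-solving, P = 470 gives P = 470 and Q = 382.5.
ΔQ = 382.5 - 378.5 = 4.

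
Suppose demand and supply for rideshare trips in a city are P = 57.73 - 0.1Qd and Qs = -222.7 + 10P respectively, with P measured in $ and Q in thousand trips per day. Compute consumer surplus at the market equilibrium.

Consumer surplus = 1571.7645

Solving each curve for Q: Qd = 577.3 - 10P.
Set Qd = Qs: 577.3 - 10P = -222.7 + 10P, so 800 = 20P and P* = 40.
Plugging P* into demand: Q* = 577.3 - 10(40) = 177.3.
Demand choke price (Qd = 0): P = 577.3/10 = 57.73. Consumer surplus = ½ × (57.73 - 40) × 177.3 = 1571.7645.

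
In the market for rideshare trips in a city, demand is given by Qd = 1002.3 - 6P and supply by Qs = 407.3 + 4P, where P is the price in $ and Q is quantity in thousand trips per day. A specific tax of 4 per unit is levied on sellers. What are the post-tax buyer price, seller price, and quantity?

Sellers keep P_s = P_b - 4 per unit, so supply in terms of the buyer price is Qs = 391.3 + 4P_b.
Equate demand and the shifted supply: 1002.3 - 6P_b = 391.3 + 4P_b, giving 10P_b = 611, so P_b = 61.1.
So P_s = 57.1 and the quantity traded is Q = 1002.3 - 6(61.1) = 635.7.

P_b = 61.1, P_s = 57.1, Q = 635.7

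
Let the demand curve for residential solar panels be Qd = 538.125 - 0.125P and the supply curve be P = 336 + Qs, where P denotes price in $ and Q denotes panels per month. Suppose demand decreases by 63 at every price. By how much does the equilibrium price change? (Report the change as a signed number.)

Inverting to quantity form: Qs = -336 + P.
At equilibrium Qd = Qs, so 538.125 - 0.125P = -336 + P; collecting terms, 874.125 = 1.125P and P* = 777.
From the demand curve, Q* = 538.125 - 0.125(777) = 441.
After the shift, demand is Qd = 475.125 - 0.125P.
New equilibrium: 811.125 = 1.125P, so P = 721 and Q = 385.
ΔP = 721 - 777 = -56.

ΔP = -56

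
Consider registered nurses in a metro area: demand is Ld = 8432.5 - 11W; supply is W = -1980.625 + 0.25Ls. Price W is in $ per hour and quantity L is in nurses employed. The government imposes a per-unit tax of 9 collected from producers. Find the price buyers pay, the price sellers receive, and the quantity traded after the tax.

W_b = 36.4, W_s = 27.4, L = 8032.1

Rewriting in direct form: Ls = 7922.5 + 4W.
With a tax of 9 on producers, they supply based on the net price W_s = W_b - 9, so Ls = 7886.5 + 4W_b.
Market clearing requires 8432.5 - 11W_b = 7886.5 + 4W_b; hence 546 = 15W_b and W_b = 36.4.
So W_s = 27.4 and the quantity traded is L = 8432.5 - 11(36.4) = 8032.1.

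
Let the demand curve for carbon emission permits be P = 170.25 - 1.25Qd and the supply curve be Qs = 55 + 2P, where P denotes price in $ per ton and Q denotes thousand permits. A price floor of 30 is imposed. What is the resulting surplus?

Surplus = 2.8

In direct form, Qd = 136.2 - 0.8P.
With P fixed at 30, quantity demanded is 112.2 and quantity supplied is 115.
Surplus = Qs - Qd = 115 - 112.2 = 2.8.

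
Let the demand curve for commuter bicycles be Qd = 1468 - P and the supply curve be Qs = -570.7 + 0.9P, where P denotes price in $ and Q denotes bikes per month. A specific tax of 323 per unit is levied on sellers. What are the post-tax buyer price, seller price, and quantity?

With a tax of 323 on sellers, they supply based on the net price P_s = P_b - 323, so Qs = -861.4 + 0.9P_b.
Set Qd = Qs: 1468 - P_b = -861.4 + 0.9P_b, so 2329.4 = 1.9P_b and P_b = 1226.
Then P_s = 1226 - 323 = 903 and Q = 1468 - 1226 = 242.

P_b = 1226, P_s = 903, Q = 242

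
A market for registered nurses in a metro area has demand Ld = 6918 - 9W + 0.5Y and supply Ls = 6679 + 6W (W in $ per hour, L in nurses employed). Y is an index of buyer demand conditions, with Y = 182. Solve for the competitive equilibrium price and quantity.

With Y = 182, demand is Ld = 7009 - 9W.
Set Ld = Ls: 7009 - 9W = 6679 + 6W, so 330 = 15W and W* = 22.
Substitute back: L* = 7009 - 9(22) = 6811.

W* = 22, L* = 6811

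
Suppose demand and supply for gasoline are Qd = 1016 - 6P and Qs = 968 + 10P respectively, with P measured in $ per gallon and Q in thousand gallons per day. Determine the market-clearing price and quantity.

Equating demand and supply, 1016 - 6P = 968 + 10P gives 16P = 48, so P* = 3.
Substitute back: Q* = 1016 - 6(3) = 998.

P* = 3, Q* = 998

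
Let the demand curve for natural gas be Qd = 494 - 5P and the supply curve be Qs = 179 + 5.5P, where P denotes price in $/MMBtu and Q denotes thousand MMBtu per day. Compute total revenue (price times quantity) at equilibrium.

Total revenue = 10320

Set Qd = Qs: 494 - 5P = 179 + 5.5P, so 315 = 10.5P and P* = 30.
Plugging P* into demand: Q* = 494 - 5(30) = 344.
Total revenue = P* × Q* = 30 × 344 = 10320.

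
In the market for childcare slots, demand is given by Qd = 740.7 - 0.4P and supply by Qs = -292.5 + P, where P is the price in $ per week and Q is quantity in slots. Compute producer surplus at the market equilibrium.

Producer surplus = 99235.125

At equilibrium Qd = Qs, so 740.7 - 0.4P = -292.5 + P; collecting terms, 1033.2 = 1.4P and P* = 738.
From the demand curve, Q* = 740.7 - 0.4(738) = 445.5.
Supply choke price (Qs = 0): P = 292.5. Producer surplus = ½ × (738 - 292.5) × 445.5 = 99235.125.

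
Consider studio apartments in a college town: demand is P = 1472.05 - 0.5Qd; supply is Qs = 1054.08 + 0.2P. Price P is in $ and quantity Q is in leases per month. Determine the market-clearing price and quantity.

Rewriting in direct form: Qd = 2944.1 - 2P.
Equating demand and supply, 2944.1 - 2P = 1054.08 + 0.2P gives 2.2P = 1890.02, so P* = 859.1.
Plugging P* into demand: Q* = 2944.1 - 2(859.1) = 1225.9.

P* = 859.1, Q* = 1225.9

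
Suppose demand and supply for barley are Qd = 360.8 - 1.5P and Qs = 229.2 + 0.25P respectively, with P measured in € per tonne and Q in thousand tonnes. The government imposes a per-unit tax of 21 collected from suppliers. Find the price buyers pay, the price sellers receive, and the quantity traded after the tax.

P_b = 78.2, P_s = 57.2, Q = 243.5

The tax drives a wedge P_b - P_s = 21. Substituting P_s = P_b - 21 into supply: Qs = 223.95 + 0.25P_b.
Set Qd = Qs: 360.8 - 1.5P_b = 223.95 + 0.25P_b, so 136.85 = 1.75P_b and P_b = 78.2.
Then P_s = 78.2 - 21 = 57.2 and Q = 360.8 - 1.5(78.2) = 243.5.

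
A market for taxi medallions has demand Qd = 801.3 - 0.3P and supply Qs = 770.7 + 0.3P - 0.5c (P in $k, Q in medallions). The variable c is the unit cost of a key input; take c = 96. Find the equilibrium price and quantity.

P* = 131, Q* = 762

With c = 96, supply is Qs = 722.7 + 0.3P.
Equating demand and supply, 801.3 - 0.3P = 722.7 + 0.3P gives 0.6P = 78.6, so P* = 131.
Then Q* = 801.3 - 0.3(131) = 762.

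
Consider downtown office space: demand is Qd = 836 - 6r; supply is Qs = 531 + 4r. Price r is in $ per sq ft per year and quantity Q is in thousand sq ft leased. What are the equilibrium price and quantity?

r* = 30.5, Q* = 653

The market clears where 836 - 6r = 531 + 4r. Rearranging, 10r = 305, hence r* = 30.5.
Plugging r* into demand: Q* = 836 - 6(30.5) = 653.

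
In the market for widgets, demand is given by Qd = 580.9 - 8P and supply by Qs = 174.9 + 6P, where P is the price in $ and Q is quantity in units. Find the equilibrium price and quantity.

The market clears where 580.9 - 8P = 174.9 + 6P. Rearranging, 14P = 406, hence P* = 29.
From the demand curve, Q* = 580.9 - 8(29) = 348.9.

P* = 29, Q* = 348.9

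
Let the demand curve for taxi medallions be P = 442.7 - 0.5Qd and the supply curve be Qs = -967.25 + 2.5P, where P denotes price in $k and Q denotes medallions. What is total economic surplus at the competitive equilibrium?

Inverting to quantity form: Qd = 885.4 - 2P.
At equilibrium Qd = Qs, so 885.4 - 2P = -967.25 + 2.5P; collecting terms, 1852.65 = 4.5P and P* = 411.7.
From the demand curve, Q* = 885.4 - 2(411.7) = 62.
Demand choke price = 442.7; supply choke price = 386.9. CS = ½(442.7 - 411.7)(62) = 961; PS = ½(411.7 - 386.9)(62) = 768.8. Total surplus = 1729.8.

Total surplus = 1729.8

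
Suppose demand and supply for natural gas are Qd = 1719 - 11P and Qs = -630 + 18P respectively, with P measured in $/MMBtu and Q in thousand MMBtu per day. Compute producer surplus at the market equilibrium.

At equilibrium Qd = Qs, so 1719 - 11P = -630 + 18P; collecting terms, 2349 = 29P and P* = 81.
Plugging P* into demand: Q* = 1719 - 11(81) = 828.
Supply choke price (Qs = 0): P = 35. Producer surplus = ½ × (81 - 35) × 828 = 19044.

Producer surplus = 19044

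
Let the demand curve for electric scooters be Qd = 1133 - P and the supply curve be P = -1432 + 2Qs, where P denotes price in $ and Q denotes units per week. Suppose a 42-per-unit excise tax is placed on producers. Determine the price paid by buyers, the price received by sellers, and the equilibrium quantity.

Solving each curve for Q: Qs = 716 + 0.5P.
Producers keep P_s = P_b - 42 per unit, so supply in terms of the buyer price is Qs = 695 + 0.5P_b.
Set Qd = Qs: 1133 - P_b = 695 + 0.5P_b, so 438 = 1.5P_b and P_b = 292.
So P_s = 250 and the quantity traded is Q = 1133 - 292 = 841.

P_b = 292, P_s = 250, Q = 841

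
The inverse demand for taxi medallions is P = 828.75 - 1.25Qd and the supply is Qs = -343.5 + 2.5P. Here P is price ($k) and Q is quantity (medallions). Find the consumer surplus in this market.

Consumer surplus = 109725.625

Rewriting in direct form: Qd = 663 - 0.8P.
At equilibrium Qd = Qs, so 663 - 0.8P = -343.5 + 2.5P; collecting terms, 1006.5 = 3.3P and P* = 305.
From the demand curve, Q* = 663 - 0.8(305) = 419.
Demand choke price (Qd = 0): P = 663/0.8 = 828.75. Consumer surplus = ½ × (828.75 - 305) × 419 = 109725.625.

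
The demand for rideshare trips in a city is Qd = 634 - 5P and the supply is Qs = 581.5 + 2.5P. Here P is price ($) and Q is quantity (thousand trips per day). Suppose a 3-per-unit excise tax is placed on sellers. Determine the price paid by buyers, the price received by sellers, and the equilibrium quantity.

P_b = 8, P_s = 5, Q = 594

Sellers keep P_s = P_b - 3 per unit, so supply in terms of the buyer price is Qs = 574 + 2.5P_b.
Set Qd = Qs: 634 - 5P_b = 574 + 2.5P_b, so 60 = 7.5P_b and P_b = 8.
So P_s = 5 and the quantity traded is Q = 634 - 5(8) = 594.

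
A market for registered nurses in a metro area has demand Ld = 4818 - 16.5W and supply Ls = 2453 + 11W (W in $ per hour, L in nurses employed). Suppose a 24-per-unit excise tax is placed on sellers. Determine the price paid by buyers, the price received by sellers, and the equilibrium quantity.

The tax drives a wedge W_b - W_s = 24. Substituting W_s = W_b - 24 into supply: Ls = 2189 + 11W_b.
Market clearing requires 4818 - 16.5W_b = 2189 + 11W_b; hence 2629 = 27.5W_b and W_b = 95.6.
So W_s = 71.6 and the quantity traded is L = 4818 - 16.5(95.6) = 3240.6.

W_b = 95.6, W_s = 71.6, L = 3240.6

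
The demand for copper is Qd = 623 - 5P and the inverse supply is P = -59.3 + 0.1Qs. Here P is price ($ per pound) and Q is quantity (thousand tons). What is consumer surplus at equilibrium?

Consumer surplus = 37576.9

In direct form, Qs = 593 + 10P.
Set Qd = Qs: 623 - 5P = 593 + 10P, so 30 = 15P and P* = 2.
Then Q* = 623 - 5(2) = 613.
Demand choke price (Qd = 0): P = 623/5 = 124.6. Consumer surplus = ½ × (124.6 - 2) × 613 = 37576.9.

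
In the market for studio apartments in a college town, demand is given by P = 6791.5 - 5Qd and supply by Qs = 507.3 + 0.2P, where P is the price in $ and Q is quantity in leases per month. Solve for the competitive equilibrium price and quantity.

P* = 2127.5, Q* = 932.8

In direct form, Qd = 1358.3 - 0.2P.
Equating demand and supply, 1358.3 - 0.2P = 507.3 + 0.2P gives 0.4P = 851, so P* = 2127.5.
Substitute back: Q* = 1358.3 - 0.2(2127.5) = 932.8.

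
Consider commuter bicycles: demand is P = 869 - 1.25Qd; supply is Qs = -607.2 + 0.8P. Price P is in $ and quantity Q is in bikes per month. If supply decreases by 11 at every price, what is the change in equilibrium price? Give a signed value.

ΔP = 6.875

Solving each curve for Q: Qd = 695.2 - 0.8P.
Set Qd = Qs: 695.2 - 0.8P = -607.2 + 0.8P, so 1302.4 = 1.6P and P* = 814.
Then Q* = 695.2 - 0.8(814) = 44.
After the shift, supply is Qs = -618.2 + 0.8P.
New equilibrium: 1313.4 = 1.6P, so P = 820.875 and Q = 38.5.
ΔP = 820.875 - 814 = 6.875.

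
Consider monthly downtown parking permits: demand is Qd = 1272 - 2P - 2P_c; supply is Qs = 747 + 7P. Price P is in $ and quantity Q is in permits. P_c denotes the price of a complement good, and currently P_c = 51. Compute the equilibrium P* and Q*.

P* = 47, Q* = 1076

With P_c = 51, demand is Qd = 1170 - 2P.
Equating demand and supply, 1170 - 2P = 747 + 7P gives 9P = 423, so P* = 47.
From the demand curve, Q* = 1170 - 2(47) = 1076.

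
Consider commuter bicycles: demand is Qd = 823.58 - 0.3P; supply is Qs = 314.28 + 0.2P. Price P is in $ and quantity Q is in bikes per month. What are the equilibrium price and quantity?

The market clears where 823.58 - 0.3P = 314.28 + 0.2P. Rearranging, 0.5P = 509.3, hence P* = 1018.6.
From the demand curve, Q* = 823.58 - 0.3(1018.6) = 518.

P* = 1018.6, Q* = 518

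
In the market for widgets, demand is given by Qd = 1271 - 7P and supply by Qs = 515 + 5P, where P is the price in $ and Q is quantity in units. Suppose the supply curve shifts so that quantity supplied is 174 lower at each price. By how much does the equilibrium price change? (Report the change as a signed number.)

At equilibrium Qd = Qs, so 1271 - 7P = 515 + 5P; collecting terms, 756 = 12P and P* = 63.
From the demand curve, Q* = 1271 - 7(63) = 830.
After the shift, supply is Qs = 341 + 5P.
New equilibrium: 930 = 12P, so P = 77.5 and Q = 728.5.
ΔP = 77.5 - 63 = 14.5.

ΔP = 14.5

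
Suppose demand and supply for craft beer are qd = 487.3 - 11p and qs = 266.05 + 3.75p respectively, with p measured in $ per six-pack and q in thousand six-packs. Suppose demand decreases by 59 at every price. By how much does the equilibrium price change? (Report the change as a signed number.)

Δp = -4

At equilibrium qd = qs, so 487.3 - 11p = 266.05 + 3.75p; collecting terms, 221.25 = 14.75p and p* = 15.
Then q* = 487.3 - 11(15) = 322.3.
After the shift, demand is qd = 428.3 - 11p.
New equilibrium: 162.25 = 14.75p, so p = 11 and q = 307.3.
Δp = 11 - 15 = -4.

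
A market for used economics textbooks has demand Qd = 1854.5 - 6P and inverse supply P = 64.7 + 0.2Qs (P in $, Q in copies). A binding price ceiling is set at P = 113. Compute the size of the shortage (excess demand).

Shortage = 935

Solving each curve for Q: Qs = -323.5 + 5P.
With P fixed at 113, quantity demanded is 1176.5 and quantity supplied is 241.5.
Shortage = Qd - Qs = 1176.5 - 241.5 = 935.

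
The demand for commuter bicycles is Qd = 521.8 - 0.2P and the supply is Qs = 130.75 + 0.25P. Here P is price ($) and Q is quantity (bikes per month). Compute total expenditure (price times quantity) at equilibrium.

At equilibrium Qd = Qs, so 521.8 - 0.2P = 130.75 + 0.25P; collecting terms, 391.05 = 0.45P and P* = 869.
From the demand curve, Q* = 521.8 - 0.2(869) = 348.
Total expenditure = P* × Q* = 869 × 348 = 302412.

Total expenditure = 302412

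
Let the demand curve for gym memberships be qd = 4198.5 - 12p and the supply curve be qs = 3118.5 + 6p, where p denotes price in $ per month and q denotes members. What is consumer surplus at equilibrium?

Consumer surplus = 504165.09375

Equating demand and supply, 4198.5 - 12p = 3118.5 + 6p gives 18p = 1080, so p* = 60.
Then q* = 4198.5 - 12(60) = 3478.5.
Demand choke price (qd = 0): p = 4198.5/12 = 349.875. Consumer surplus = ½ × (349.875 - 60) × 3478.5 = 504165.09375.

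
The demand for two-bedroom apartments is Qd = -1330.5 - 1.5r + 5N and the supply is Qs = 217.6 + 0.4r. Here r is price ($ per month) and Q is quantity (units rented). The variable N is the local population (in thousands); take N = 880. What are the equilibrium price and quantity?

r* = 1501, Q* = 818

With N = 880, demand is Qd = 3069.5 - 1.5r.
Set Qd = Qs: 3069.5 - 1.5r = 217.6 + 0.4r, so 2851.9 = 1.9r and r* = 1501.
Then Q* = 3069.5 - 1.5(1501) = 818.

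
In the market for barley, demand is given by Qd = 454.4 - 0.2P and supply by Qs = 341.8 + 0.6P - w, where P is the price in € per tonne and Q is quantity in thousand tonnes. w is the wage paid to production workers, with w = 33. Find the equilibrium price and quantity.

P* = 182, Q* = 418

With w = 33, supply is Qs = 308.8 + 0.6P.
The market clears where 454.4 - 0.2P = 308.8 + 0.6P. Rearranging, 0.8P = 145.6, hence P* = 182.
Substitute back: Q* = 454.4 - 0.2(182) = 418.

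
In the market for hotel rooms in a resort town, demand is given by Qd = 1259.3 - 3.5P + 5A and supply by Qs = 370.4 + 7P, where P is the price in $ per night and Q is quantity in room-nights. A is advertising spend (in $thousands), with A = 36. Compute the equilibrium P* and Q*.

P* = 101.8, Q* = 1083

With A = 36, demand is Qd = 1439.3 - 3.5P.
Set Qd = Qs: 1439.3 - 3.5P = 370.4 + 7P, so 1068.9 = 10.5P and P* = 101.8.
Then Q* = 1439.3 - 3.5(101.8) = 1083.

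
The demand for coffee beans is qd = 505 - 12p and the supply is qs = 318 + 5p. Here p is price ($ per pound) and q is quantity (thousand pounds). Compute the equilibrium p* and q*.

At equilibrium qd = qs, so 505 - 12p = 318 + 5p; collecting terms, 187 = 17p and p* = 11.
Plugging p* into demand: q* = 505 - 12(11) = 373.

p* = 11, q* = 373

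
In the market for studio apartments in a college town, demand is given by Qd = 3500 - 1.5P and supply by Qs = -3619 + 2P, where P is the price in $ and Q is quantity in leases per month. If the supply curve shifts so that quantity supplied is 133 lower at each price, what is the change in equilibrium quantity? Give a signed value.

ΔQ = -57

Set Qd = Qs: 3500 - 1.5P = -3619 + 2P, so 7119 = 3.5P and P* = 2034.
Then Q* = 3500 - 1.5(2034) = 449.
After the shift, supply is Qs = -3752 + 2P.
Re-solving, 3.5P = 7252 gives P = 2072 and Q = 392.
ΔQ = 392 - 449 = -57.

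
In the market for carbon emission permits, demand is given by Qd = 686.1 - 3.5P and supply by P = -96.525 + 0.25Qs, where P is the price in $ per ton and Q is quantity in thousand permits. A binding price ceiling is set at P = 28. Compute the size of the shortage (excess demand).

In direct form, Qs = 386.1 + 4P.
Evaluating both curves at the ceiling price 28 gives Qd = 588.1, Qs = 498.1.
Shortage = Qd - Qs = 588.1 - 498.1 = 90.

Shortage = 90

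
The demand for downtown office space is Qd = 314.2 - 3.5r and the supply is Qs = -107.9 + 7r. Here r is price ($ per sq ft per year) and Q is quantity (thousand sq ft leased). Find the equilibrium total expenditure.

Set Qd = Qs: 314.2 - 3.5r = -107.9 + 7r, so 422.1 = 10.5r and r* = 40.2.
Substitute back: Q* = 314.2 - 3.5(40.2) = 173.5.
Total expenditure = r* × Q* = 40.2 × 173.5 = 6974.7.

Total expenditure = 6974.7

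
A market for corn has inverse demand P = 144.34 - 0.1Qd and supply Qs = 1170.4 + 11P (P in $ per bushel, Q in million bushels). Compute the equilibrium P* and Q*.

In direct form, Qd = 1443.4 - 10P.
Equating demand and supply, 1443.4 - 10P = 1170.4 + 11P gives 21P = 273, so P* = 13.
From the demand curve, Q* = 1443.4 - 10(13) = 1313.4.

P* = 13, Q* = 1313.4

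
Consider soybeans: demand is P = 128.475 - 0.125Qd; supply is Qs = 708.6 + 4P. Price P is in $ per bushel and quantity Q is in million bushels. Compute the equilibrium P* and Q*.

Solving each curve for Q: Qd = 1027.8 - 8P.
Equating demand and supply, 1027.8 - 8P = 708.6 + 4P gives 12P = 319.2, so P* = 26.6.
Then Q* = 1027.8 - 8(26.6) = 815.

P* = 26.6, Q* = 815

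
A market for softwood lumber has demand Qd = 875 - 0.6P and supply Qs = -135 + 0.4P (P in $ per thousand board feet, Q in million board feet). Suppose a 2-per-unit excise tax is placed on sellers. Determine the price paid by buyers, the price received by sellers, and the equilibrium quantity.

P_b = 1010.8, P_s = 1008.8, Q = 268.52

With a tax of 2 on sellers, they supply based on the net price P_s = P_b - 2, so Qs = -135.8 + 0.4P_b.
Market clearing requires 875 - 0.6P_b = -135.8 + 0.4P_b; hence 1010.8 = P_b and P_b = 1010.8.
Then P_s = 1010.8 - 2 = 1008.8 and Q = 875 - 0.6(1010.8) = 268.52.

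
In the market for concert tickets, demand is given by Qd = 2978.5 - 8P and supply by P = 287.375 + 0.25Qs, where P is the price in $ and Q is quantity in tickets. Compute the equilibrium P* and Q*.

Solving each curve for Q: Qs = -1149.5 + 4P.
At equilibrium Qd = Qs, so 2978.5 - 8P = -1149.5 + 4P; collecting terms, 4128 = 12P and P* = 344.
From the demand curve, Q* = 2978.5 - 8(344) = 226.5.

P* = 344, Q* = 226.5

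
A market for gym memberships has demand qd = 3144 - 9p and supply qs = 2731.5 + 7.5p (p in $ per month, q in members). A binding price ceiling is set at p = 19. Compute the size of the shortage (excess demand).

Shortage = 99

At p = 19: qd = 2973 and qs = 2874.
Shortage = qd - qs = 2973 - 2874 = 99.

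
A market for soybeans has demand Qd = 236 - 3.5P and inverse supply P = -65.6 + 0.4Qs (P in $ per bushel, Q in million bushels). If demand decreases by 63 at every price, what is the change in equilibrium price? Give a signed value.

ΔP = -10.5

Rewriting in direct form: Qs = 164 + 2.5P.
At equilibrium Qd = Qs, so 236 - 3.5P = 164 + 2.5P; collecting terms, 72 = 6P and P* = 12.
From the demand curve, Q* = 236 - 3.5(12) = 194.
After the shift, demand is Qd = 173 - 3.5P.
The new intersection has 9 = 6P, i.e. P = 1.5, Q = 167.75.
ΔP = 1.5 - 12 = -10.5.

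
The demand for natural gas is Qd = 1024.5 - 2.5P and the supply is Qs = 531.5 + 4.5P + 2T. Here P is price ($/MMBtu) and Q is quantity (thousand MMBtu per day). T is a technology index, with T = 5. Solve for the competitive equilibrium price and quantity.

P* = 69, Q* = 852

With T = 5, supply is Qs = 541.5 + 4.5P.
The market clears where 1024.5 - 2.5P = 541.5 + 4.5P. Rearranging, 7P = 483, hence P* = 69.
Plugging P* into demand: Q* = 1024.5 - 2.5(69) = 852.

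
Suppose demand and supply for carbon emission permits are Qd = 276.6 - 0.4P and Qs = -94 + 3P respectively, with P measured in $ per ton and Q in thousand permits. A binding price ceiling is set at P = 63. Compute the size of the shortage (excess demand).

Shortage = 156.4

Evaluating both curves at the ceiling price 63 gives Qd = 251.4, Qs = 95.
Shortage = Qd - Qs = 251.4 - 95 = 156.4.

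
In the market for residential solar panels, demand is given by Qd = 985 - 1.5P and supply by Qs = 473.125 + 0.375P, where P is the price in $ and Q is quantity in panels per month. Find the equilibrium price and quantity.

P* = 273, Q* = 575.5

Set Qd = Qs: 985 - 1.5P = 473.125 + 0.375P, so 511.875 = 1.875P and P* = 273.
Substitute back: Q* = 985 - 1.5(273) = 575.5.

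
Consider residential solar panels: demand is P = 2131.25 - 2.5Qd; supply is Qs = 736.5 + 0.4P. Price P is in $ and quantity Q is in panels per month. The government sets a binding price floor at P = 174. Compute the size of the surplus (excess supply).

In direct form, Qd = 852.5 - 0.4P.
Evaluating both curves at the floor price 174 gives Qd = 782.9, Qs = 806.1.
Surplus = Qs - Qd = 806.1 - 782.9 = 23.2.

Surplus = 23.2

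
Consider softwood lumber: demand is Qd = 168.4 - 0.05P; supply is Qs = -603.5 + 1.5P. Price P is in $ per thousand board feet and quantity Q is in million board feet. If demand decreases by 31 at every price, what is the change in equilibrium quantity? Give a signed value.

At equilibrium Qd = Qs, so 168.4 - 0.05P = -603.5 + 1.5P; collecting terms, 771.9 = 1.55P and P* = 498.
Substitute back: Q* = 168.4 - 0.05(498) = 143.5.
After the shift, demand is Qd = 137.4 - 0.05P.
New equilibrium: 740.9 = 1.55P, so P = 478 and Q = 113.5.
ΔQ = 113.5 - 143.5 = -30.

ΔQ = -30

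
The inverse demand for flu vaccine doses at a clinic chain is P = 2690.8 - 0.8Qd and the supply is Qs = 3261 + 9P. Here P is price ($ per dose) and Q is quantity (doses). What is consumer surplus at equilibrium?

Consumer surplus = 4491680.4

Rewriting in direct form: Qd = 3363.5 - 1.25P.
Equating demand and supply, 3363.5 - 1.25P = 3261 + 9P gives 10.25P = 102.5, so P* = 10.
Substitute back: Q* = 3363.5 - 1.25(10) = 3351.
Demand choke price (Qd = 0): P = 3363.5/1.25 = 2690.8. Consumer surplus = ½ × (2690.8 - 10) × 3351 = 4491680.4.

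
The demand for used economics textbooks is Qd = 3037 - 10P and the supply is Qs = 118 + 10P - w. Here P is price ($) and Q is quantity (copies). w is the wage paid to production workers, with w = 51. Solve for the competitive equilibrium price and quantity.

With w = 51, supply is Qs = 67 + 10P.
Equating demand and supply, 3037 - 10P = 67 + 10P gives 20P = 2970, so P* = 148.5.
Plugging P* into demand: Q* = 3037 - 10(148.5) = 1552.

P* = 148.5, Q* = 1552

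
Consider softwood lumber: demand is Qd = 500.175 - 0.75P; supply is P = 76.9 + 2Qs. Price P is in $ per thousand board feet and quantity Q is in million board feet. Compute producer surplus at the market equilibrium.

Inverting to quantity form: Qs = -38.45 + 0.5P.
Equating demand and supply, 500.175 - 0.75P = -38.45 + 0.5P gives 1.25P = 538.625, so P* = 430.9.
Substitute back: Q* = 500.175 - 0.75(430.9) = 177.
Supply choke price (Qs = 0): P = 76.9. Producer surplus = ½ × (430.9 - 76.9) × 177 = 31329.

Producer surplus = 31329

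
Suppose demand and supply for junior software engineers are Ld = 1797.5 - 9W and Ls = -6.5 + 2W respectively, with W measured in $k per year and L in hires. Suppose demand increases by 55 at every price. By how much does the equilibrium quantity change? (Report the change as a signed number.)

ΔL = 10

The market clears where 1797.5 - 9W = -6.5 + 2W. Rearranging, 11W = 1804, hence W* = 164.
Substitute back: L* = 1797.5 - 9(164) = 321.5.
After the shift, demand is Ld = 1852.5 - 9W.
The new intersection has 1859 = 11W, i.e. W = 169, L = 331.5.
ΔL = 331.5 - 321.5 = 10.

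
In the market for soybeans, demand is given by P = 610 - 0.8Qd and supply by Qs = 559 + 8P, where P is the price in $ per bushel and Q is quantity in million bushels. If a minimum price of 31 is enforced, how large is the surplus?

Inverting to quantity form: Qd = 762.5 - 1.25P.
Evaluating both curves at the floor price 31 gives Qd = 723.75, Qs = 807.
Surplus = Qs - Qd = 807 - 723.75 = 83.25.

Surplus = 83.25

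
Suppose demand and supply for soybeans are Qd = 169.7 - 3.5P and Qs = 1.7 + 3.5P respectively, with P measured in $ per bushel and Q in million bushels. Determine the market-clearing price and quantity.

At equilibrium Qd = Qs, so 169.7 - 3.5P = 1.7 + 3.5P; collecting terms, 168 = 7P and P* = 24.
From the demand curve, Q* = 169.7 - 3.5(24) = 85.7.

P* = 24, Q* = 85.7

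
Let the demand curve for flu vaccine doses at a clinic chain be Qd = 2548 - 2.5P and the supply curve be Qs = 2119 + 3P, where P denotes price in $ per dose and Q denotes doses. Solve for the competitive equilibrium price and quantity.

P* = 78, Q* = 2353

At equilibrium Qd = Qs, so 2548 - 2.5P = 2119 + 3P; collecting terms, 429 = 5.5P and P* = 78.
From the demand curve, Q* = 2548 - 2.5(78) = 2353.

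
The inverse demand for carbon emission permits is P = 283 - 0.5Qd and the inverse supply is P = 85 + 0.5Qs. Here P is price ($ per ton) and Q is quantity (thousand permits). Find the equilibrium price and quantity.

P* = 184, Q* = 198

Rewriting in direct form: Qd = 566 - 2P and Qs = -170 + 2P.
At equilibrium Qd = Qs, so 566 - 2P = -170 + 2P; collecting terms, 736 = 4P and P* = 184.
From the demand curve, Q* = 566 - 2(184) = 198.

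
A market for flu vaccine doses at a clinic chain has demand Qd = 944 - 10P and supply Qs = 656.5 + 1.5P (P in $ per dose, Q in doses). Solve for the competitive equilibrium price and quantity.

P* = 25, Q* = 694

Equating demand and supply, 944 - 10P = 656.5 + 1.5P gives 11.5P = 287.5, so P* = 25.
From the demand curve, Q* = 944 - 10(25) = 694.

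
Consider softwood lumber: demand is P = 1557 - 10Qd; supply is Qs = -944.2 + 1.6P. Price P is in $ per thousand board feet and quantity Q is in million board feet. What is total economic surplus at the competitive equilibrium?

Total surplus = 43992.8125

Inverting to quantity form: Qd = 155.7 - 0.1P.
Set Qd = Qs: 155.7 - 0.1P = -944.2 + 1.6P, so 1099.9 = 1.7P and P* = 647.
From the demand curve, Q* = 155.7 - 0.1(647) = 91.
Demand choke price = 1557; supply choke price = 590.125. CS = ½(1557 - 647)(91) = 41405; PS = ½(647 - 590.125)(91) = 2587.8125. Total surplus = 43992.8125.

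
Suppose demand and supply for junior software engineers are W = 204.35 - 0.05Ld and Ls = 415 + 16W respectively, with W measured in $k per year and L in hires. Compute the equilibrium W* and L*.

W* = 102, L* = 2047

Rewriting in direct form: Ld = 4087 - 20W.
Set Ld = Ls: 4087 - 20W = 415 + 16W, so 3672 = 36W and W* = 102.
Substitute back: L* = 4087 - 20(102) = 2047.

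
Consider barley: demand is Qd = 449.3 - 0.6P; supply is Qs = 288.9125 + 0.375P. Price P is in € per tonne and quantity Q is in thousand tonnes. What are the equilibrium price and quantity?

P* = 164.5, Q* = 350.6

Set Qd = Qs: 449.3 - 0.6P = 288.9125 + 0.375P, so 160.3875 = 0.975P and P* = 164.5.
Plugging P* into demand: Q* = 449.3 - 0.6(164.5) = 350.6.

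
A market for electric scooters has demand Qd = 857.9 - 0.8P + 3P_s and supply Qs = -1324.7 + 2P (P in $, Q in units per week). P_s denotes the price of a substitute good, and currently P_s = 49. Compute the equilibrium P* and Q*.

With P_s = 49, demand is Qd = 1004.9 - 0.8P.
Equating demand and supply, 1004.9 - 0.8P = -1324.7 + 2P gives 2.8P = 2329.6, so P* = 832.
From the demand curve, Q* = 1004.9 - 0.8(832) = 339.3.

P* = 832, Q* = 339.3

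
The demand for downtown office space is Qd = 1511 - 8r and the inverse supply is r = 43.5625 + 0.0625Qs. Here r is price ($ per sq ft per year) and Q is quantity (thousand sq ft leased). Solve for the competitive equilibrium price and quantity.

Solving each curve for Q: Qs = -697 + 16r.
Equating demand and supply, 1511 - 8r = -697 + 16r gives 24r = 2208, so r* = 92.
From the demand curve, Q* = 1511 - 8(92) = 775.

r* = 92, Q* = 775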